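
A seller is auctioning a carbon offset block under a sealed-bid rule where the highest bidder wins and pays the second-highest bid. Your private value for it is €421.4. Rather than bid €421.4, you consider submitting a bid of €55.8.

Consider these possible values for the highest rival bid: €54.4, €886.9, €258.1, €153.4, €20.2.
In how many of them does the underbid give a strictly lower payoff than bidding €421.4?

The deviation hurts exactly when the highest competing bid lies strictly between €55.8 and €421.4 — underbidding then forfeits a profitable win.
€54.4: below both → same outcome either way.
€886.9: above both → same outcome either way.
€258.1: inside the interval → strictly worse (loss €163.3).
€153.4: inside the interval → strictly worse (loss €268).
€20.2: below both → same outcome either way.
Count: 2.

2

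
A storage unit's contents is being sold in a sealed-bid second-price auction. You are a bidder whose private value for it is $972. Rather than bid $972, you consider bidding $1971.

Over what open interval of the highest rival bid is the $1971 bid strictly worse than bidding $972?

If the competing bid is below $972, both bids win at the same price — no difference.
If it is above $1971, both bids lose — no difference.
If it lies strictly between $972 and $1971, bidding your value loses (payoff 0) while bidding $1971 wins at a price above your value (payoff negative).
So the deviation strictly hurts on the open interval ($972, $1971).

($972, $1971)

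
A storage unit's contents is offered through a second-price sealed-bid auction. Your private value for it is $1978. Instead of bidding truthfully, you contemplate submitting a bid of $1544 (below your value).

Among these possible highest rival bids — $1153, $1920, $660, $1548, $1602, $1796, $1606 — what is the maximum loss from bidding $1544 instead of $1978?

$430

$1153: same outcome either way → loss $0.
$1920: truthful gives $58, deviation gives $0 → loss $58.
$660: same outcome either way → loss $0.
$1548: truthful gives $430, deviation gives $0 → loss $430.
$1602: truthful gives $376, deviation gives $0 → loss $376.
$1796: truthful gives $182, deviation gives $0 → loss $182.
$1606: truthful gives $372, deviation gives $0 → loss $372.
Maximum loss: $430.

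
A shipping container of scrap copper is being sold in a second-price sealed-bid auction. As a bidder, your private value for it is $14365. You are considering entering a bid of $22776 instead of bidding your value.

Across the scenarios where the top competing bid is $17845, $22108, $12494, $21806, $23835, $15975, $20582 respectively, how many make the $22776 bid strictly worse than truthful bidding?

The deviation hurts exactly when the highest competing bid lies strictly between $14365 and $22776 — overbidding then wins at a price above your value.
$17845: inside the interval → strictly worse (loss $3480).
$22108: inside the interval → strictly worse (loss $7743).
$12494: below both → same outcome either way.
$21806: inside the interval → strictly worse (loss $7441).
$23835: above both → same outcome either way.
$15975: inside the interval → strictly worse (loss $1610).
$20582: inside the interval → strictly worse (loss $6217).
Count: 5.

5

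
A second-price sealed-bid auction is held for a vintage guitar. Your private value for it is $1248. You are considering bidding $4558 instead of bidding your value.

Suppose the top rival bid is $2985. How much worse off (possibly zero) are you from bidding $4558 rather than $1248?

$1737

Bidding your value $1248: you lose (since $1248 < $2985). Payoff $0.
Bidding $4558: you win and pay $2985. Payoff $1248 − $2985 = −$1737.
The competing bid $2985 lies between your value and your inflated bid, so overbidding wins an item priced above your value.
Loss from deviating = $0 − (−$1737) = $1737.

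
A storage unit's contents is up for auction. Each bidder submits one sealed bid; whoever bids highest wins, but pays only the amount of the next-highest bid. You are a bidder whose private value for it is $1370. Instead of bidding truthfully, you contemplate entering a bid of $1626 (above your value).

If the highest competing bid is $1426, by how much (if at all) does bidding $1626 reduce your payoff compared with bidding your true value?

$56

Bidding your value $1370: you lose (since $1370 < $1426). Payoff $0.
Bidding $1626: you win and pay $1426. Payoff $1370 − $1426 = −$56.
The competing bid $1426 lies between your value and your inflated bid, so overbidding wins an item priced above your value.
Loss from deviating = $0 − (−$56) = $56.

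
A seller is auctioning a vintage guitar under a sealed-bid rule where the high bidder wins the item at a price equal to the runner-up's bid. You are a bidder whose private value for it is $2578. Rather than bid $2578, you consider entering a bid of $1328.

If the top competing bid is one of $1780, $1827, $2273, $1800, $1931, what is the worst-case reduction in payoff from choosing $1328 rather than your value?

$1780: truthful gives $798, deviation gives $0 → loss $798.
$1827: truthful gives $751, deviation gives $0 → loss $751.
$2273: truthful gives $305, deviation gives $0 → loss $305.
$1800: truthful gives $778, deviation gives $0 → loss $778.
$1931: truthful gives $647, deviation gives $0 → loss $647.
Maximum loss: $798.

$798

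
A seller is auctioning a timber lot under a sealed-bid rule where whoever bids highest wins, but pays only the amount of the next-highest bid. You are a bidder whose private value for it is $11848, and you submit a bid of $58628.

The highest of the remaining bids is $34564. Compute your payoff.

Your bid $58628 exceeds the highest competing bid $34564, so you win.
In a second-price auction the winner pays the second-highest bid, $34564.
Payoff = value − price = $11848 − $34564 = −$22716.

−$22716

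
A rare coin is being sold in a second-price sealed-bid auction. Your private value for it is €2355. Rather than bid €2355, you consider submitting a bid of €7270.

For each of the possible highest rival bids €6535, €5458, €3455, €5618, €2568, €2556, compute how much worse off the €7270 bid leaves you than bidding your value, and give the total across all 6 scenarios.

€12060

The deviation costs you only when the competing bid falls strictly between €2355 and €7270; elsewhere both bids give the same outcome.
€6535: truthful payoff €0, deviation payoff −€4180 → loss €4180.
€5458: truthful payoff €0, deviation payoff −€3103 → loss €3103.
€3455: truthful payoff €0, deviation payoff −€1100 → loss €1100.
€5618: truthful payoff €0, deviation payoff −€3263 → loss €3263.
€2568: truthful payoff €0, deviation payoff −€213 → loss €213.
€2556: truthful payoff €0, deviation payoff −€201 → loss €201.
Total loss = €4180 + €3103 + €1100 + €3263 + €213 + €201 = €12060.
Truthful bidding weakly dominates here: raising your bid can only win items priced above your value, and lowering it can only forfeit items priced below.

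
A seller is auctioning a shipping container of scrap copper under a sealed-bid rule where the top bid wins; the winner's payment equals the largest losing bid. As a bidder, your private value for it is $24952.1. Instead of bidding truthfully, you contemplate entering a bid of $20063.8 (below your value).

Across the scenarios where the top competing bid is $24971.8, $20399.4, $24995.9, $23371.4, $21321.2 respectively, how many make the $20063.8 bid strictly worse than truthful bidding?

The deviation hurts exactly when the highest competing bid lies strictly between $20063.8 and $24952.1 — underbidding then forfeits a profitable win.
$24971.8: above both → same outcome either way.
$20399.4: inside the interval → strictly worse (loss $4552.7).
$24995.9: above both → same outcome either way.
$23371.4: inside the interval → strictly worse (loss $1580.7).
$21321.2: inside the interval → strictly worse (loss $3630.9).
Count: 3.

3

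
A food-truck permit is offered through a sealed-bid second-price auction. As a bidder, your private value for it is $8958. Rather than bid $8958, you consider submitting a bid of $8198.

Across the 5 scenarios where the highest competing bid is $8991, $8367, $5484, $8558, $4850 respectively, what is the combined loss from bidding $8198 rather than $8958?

$991

The deviation costs you only when the competing bid falls strictly between $8198 and $8958; elsewhere both bids give the same outcome.
$8991: outcomes coincide → loss $0.
$8367: truthful payoff $591, deviation payoff $0 → loss $591.
$5484: outcomes coincide → loss $0.
$8558: truthful payoff $400, deviation payoff $0 → loss $400.
$4850: outcomes coincide → loss $0.
Total loss = $591 + $400 = $991.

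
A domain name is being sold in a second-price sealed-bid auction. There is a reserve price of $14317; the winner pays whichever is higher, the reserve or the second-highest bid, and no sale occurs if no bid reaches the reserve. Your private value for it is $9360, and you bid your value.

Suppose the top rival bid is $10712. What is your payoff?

$0

Your bid $9360 is below the highest competing bid $10712, so you lose. Payoff $0.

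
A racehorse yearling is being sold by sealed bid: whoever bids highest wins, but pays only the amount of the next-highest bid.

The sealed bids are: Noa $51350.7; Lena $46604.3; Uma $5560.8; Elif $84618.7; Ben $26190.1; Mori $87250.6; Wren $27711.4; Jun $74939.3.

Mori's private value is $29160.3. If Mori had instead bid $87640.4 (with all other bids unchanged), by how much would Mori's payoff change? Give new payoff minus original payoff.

The highest bid among the other bidders is $84618.7; Mori's bid doesn't change that.
Original bid $87250.6: Mori is highest, pays the top rival bid $84618.7; payoff $29160.3 − $84618.7 = −$55458.4.
Alternative bid $87640.4: Mori is highest, pays the top rival bid $84618.7; payoff $29160.3 − $84618.7 = −$55458.4.
Change in payoff = −$55458.4 − (−$55458.4) = $0.

$0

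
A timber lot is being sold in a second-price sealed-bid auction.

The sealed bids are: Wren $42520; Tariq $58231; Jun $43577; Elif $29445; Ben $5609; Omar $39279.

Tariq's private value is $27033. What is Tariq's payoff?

−$16544

Highest bid: Tariq at $58231, so Tariq wins.
Second-highest bid: Jun at $43577 — that is the price the winner pays.
Tariq's payoff = value − price = $27033 − $43577 = −$16544.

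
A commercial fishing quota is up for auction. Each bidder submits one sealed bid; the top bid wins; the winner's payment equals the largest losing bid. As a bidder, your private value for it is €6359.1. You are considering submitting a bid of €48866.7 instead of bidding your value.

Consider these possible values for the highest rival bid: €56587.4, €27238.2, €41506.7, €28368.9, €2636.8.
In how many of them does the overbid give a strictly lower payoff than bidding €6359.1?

The deviation hurts exactly when the highest competing bid lies strictly between €6359.1 and €48866.7 — overbidding then wins at a price above your value.
€56587.4: above both → same outcome either way.
€27238.2: inside the interval → strictly worse (loss €20879.1).
€41506.7: inside the interval → strictly worse (loss €35147.6).
€28368.9: inside the interval → strictly worse (loss €22009.8).
€2636.8: below both → same outcome either way.
Count: 3.

3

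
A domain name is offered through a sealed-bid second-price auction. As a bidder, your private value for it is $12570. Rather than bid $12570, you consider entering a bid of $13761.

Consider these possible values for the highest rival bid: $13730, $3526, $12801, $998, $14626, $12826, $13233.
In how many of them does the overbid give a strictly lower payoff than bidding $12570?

4

The deviation hurts exactly when the highest competing bid lies strictly between $12570 and $13761 — overbidding then wins at a price above your value.
$13730: inside the interval → strictly worse (loss $1160).
$3526: below both → same outcome either way.
$12801: inside the interval → strictly worse (loss $231).
$998: below both → same outcome either way.
$14626: above both → same outcome either way.
$12826: inside the interval → strictly worse (loss $256).
$13233: inside the interval → strictly worse (loss $663).
Count: 4.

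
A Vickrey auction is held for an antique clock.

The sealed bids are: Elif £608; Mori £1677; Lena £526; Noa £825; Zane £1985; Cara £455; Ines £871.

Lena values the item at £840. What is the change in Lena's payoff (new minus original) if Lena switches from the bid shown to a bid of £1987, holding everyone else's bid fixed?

−£1145

The highest bid among the other bidders is £1985; Lena's bid doesn't change that.
Original bid £526: Lena is not highest (top rival bid is £1985); payoff £0.
Alternative bid £1987: Lena is highest, pays the top rival bid £1985; payoff £840 − £1985 = −£1145.
Change in payoff = −£1145 − (£0) = −£1145.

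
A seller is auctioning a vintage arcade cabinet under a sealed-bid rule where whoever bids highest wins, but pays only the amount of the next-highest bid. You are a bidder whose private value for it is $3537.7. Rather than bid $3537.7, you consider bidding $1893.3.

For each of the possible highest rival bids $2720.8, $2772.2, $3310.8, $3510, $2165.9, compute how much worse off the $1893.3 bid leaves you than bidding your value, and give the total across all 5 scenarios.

$3208.8

The deviation costs you only when the competing bid falls strictly between $1893.3 and $3537.7; elsewhere both bids give the same outcome.
$2720.8: truthful payoff $816.9, deviation payoff $0 → loss $816.9.
$2772.2: truthful payoff $765.5, deviation payoff $0 → loss $765.5.
$3310.8: truthful payoff $226.9, deviation payoff $0 → loss $226.9.
$3510: truthful payoff $27.7, deviation payoff $0 → loss $27.7.
$2165.9: truthful payoff $1371.8, deviation payoff $0 → loss $1371.8.
Total loss = $816.9 + $765.5 + $226.9 + $27.7 + $1371.8 = $3208.8.
In a second-price auction your bid sets only whether you win, not what you pay, so bidding your true value is weakly dominant.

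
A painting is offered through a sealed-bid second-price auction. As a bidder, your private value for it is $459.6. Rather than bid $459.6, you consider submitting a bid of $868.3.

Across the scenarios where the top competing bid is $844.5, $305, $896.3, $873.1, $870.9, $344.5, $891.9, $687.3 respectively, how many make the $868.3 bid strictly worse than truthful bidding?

2

The deviation hurts exactly when the highest competing bid lies strictly between $459.6 and $868.3 — overbidding then wins at a price above your value.
$844.5: inside the interval → strictly worse (loss $384.9).
$305: below both → same outcome either way.
$896.3: above both → same outcome either way.
$873.1: above both → same outcome either way.
$870.9: above both → same outcome either way.
$344.5: below both → same outcome either way.
$891.9: above both → same outcome either way.
$687.3: inside the interval → strictly worse (loss $227.7).
Count: 2.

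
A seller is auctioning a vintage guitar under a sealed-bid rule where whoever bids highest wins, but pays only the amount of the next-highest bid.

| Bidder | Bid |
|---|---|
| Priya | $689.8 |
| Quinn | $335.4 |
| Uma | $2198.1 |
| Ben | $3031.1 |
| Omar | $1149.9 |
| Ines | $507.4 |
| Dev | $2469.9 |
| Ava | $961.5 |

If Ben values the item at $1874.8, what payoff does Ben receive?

−$595.1

Highest bid: Ben at $3031.1, so Ben wins.
Second-highest bid: Dev at $2469.9 — that is the price the winner pays.
Ben's payoff = value − price = $1874.8 − $2469.9 = −$595.1.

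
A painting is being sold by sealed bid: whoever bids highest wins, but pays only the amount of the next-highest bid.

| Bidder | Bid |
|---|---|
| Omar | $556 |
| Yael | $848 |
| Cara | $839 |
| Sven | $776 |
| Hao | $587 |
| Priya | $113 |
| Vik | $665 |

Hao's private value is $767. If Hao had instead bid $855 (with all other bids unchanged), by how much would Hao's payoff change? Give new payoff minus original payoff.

−$81

The highest bid among the other bidders is $848; Hao's bid doesn't change that.
Original bid $587: Hao is not highest (top rival bid is $848); payoff $0.
Alternative bid $855: Hao is highest, pays the top rival bid $848; payoff $767 − $848 = −$81.
Change in payoff = −$81 − ($0) = −$81.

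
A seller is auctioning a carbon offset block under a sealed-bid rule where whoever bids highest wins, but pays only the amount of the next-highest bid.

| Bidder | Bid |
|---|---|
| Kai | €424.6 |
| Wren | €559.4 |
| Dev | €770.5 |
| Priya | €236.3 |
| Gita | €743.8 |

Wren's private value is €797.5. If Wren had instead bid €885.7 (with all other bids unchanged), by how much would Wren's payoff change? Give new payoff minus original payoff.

The highest bid among the other bidders is €770.5; Wren's bid doesn't change that.
Original bid €559.4: Wren is not highest (top rival bid is €770.5); payoff €0.
Alternative bid €885.7: Wren is highest, pays the top rival bid €770.5; payoff €797.5 − €770.5 = €27.
Change in payoff = €27 − (€0) = €27.

€27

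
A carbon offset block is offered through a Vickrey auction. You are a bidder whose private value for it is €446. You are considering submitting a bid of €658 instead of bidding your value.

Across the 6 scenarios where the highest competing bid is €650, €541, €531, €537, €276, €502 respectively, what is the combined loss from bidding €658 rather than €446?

The deviation costs you only when the competing bid falls strictly between €446 and €658; elsewhere both bids give the same outcome.
€650: truthful payoff €0, deviation payoff −€204 → loss €204.
€541: truthful payoff €0, deviation payoff −€95 → loss €95.
€531: truthful payoff €0, deviation payoff −€85 → loss €85.
€537: truthful payoff €0, deviation payoff −€91 → loss €91.
€276: outcomes coincide → loss €0.
€502: truthful payoff €0, deviation payoff −€56 → loss €56.
Total loss = €204 + €95 + €85 + €91 + €56 = €531.

€531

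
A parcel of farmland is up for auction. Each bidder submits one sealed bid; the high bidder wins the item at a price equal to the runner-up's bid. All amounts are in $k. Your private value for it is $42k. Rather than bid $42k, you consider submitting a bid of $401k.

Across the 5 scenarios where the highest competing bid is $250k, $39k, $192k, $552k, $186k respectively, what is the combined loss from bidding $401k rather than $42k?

$502k

The deviation costs you only when the competing bid falls strictly between $42k and $401k; elsewhere both bids give the same outcome.
$250k: truthful payoff $0k, deviation payoff −$208k → loss $208k.
$39k: outcomes coincide → loss $0k.
$192k: truthful payoff $0k, deviation payoff −$150k → loss $150k.
$552k: outcomes coincide → loss $0k.
$186k: truthful payoff $0k, deviation payoff −$144k → loss $144k.
Total loss = $208k + $150k + $144k = $502k.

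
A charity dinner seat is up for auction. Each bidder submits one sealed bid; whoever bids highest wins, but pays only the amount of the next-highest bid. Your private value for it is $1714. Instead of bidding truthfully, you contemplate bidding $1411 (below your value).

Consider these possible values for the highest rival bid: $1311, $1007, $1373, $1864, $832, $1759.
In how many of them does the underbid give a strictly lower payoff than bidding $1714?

0

The deviation hurts exactly when the highest competing bid lies strictly between $1411 and $1714 — underbidding then forfeits a profitable win.
$1311: below both → same outcome either way.
$1007: below both → same outcome either way.
$1373: below both → same outcome either way.
$1864: above both → same outcome either way.
$832: below both → same outcome either way.
$1759: above both → same outcome either way.
Count: 0.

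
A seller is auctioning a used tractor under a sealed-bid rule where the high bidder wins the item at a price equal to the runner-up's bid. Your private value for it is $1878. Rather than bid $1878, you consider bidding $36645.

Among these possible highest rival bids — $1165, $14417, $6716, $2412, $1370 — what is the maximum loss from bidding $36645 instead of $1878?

$12539

$1165: same outcome either way → loss $0.
$14417: truthful gives $0, deviation gives −$12539 → loss $12539.
$6716: truthful gives $0, deviation gives −$4838 → loss $4838.
$2412: truthful gives $0, deviation gives −$534 → loss $534.
$1370: same outcome either way → loss $0.
Maximum loss: $12539.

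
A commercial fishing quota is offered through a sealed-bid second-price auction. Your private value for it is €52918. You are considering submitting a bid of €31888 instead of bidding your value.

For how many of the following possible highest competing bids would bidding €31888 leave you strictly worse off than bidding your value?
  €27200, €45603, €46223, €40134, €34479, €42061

The deviation hurts exactly when the highest competing bid lies strictly between €31888 and €52918 — underbidding then forfeits a profitable win.
€27200: below both → same outcome either way.
€45603: inside the interval → strictly worse (loss €7315).
€46223: inside the interval → strictly worse (loss €6695).
€40134: inside the interval → strictly worse (loss €12784).
€34479: inside the interval → strictly worse (loss €18439).
€42061: inside the interval → strictly worse (loss €10857).
Count: 5.

5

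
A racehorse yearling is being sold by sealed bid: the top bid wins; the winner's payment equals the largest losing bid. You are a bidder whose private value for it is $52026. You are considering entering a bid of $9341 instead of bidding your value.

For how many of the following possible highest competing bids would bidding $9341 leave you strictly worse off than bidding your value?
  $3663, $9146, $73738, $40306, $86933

1

The deviation hurts exactly when the highest competing bid lies strictly between $9341 and $52026 — underbidding then forfeits a profitable win.
$3663: below both → same outcome either way.
$9146: below both → same outcome either way.
$73738: above both → same outcome either way.
$40306: inside the interval → strictly worse (loss $11720).
$86933: above both → same outcome either way.
Count: 1.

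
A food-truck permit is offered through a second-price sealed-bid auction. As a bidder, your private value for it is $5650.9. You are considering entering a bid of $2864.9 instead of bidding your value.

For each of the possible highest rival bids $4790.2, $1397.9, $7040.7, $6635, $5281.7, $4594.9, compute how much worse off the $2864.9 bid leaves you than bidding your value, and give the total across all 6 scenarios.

The deviation costs you only when the competing bid falls strictly between $2864.9 and $5650.9; elsewhere both bids give the same outcome.
$4790.2: truthful payoff $860.7, deviation payoff $0 → loss $860.7.
$1397.9: outcomes coincide → loss $0.
$7040.7: outcomes coincide → loss $0.
$6635: outcomes coincide → loss $0.
$5281.7: truthful payoff $369.2, deviation payoff $0 → loss $369.2.
$4594.9: truthful payoff $1056, deviation payoff $0 → loss $1056.
Total loss = $860.7 + $369.2 + $1056 = $2285.9.

$2285.9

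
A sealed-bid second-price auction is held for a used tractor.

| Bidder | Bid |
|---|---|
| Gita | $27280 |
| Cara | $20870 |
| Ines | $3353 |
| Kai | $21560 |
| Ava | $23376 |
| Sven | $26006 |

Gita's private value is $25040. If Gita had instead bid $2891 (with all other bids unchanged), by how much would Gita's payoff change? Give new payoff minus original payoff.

$966

The highest bid among the other bidders is $26006; Gita's bid doesn't change that.
Original bid $27280: Gita is highest, pays the top rival bid $26006; payoff $25040 − $26006 = −$966.
Alternative bid $2891: Gita is not highest (top rival bid is $26006); payoff $0.
Change in payoff = $0 − (−$966) = $966.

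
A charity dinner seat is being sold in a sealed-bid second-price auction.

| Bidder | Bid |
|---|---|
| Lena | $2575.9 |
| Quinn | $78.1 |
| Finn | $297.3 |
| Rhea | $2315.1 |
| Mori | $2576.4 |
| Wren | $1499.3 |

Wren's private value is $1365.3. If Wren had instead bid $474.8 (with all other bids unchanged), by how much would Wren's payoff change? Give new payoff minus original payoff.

$0

The highest bid among the other bidders is $2576.4; Wren's bid doesn't change that.
Original bid $1499.3: Wren is not highest (top rival bid is $2576.4); payoff $0.
Alternative bid $474.8: Wren is not highest (top rival bid is $2576.4); payoff $0.
Change in payoff = $0 − ($0) = $0.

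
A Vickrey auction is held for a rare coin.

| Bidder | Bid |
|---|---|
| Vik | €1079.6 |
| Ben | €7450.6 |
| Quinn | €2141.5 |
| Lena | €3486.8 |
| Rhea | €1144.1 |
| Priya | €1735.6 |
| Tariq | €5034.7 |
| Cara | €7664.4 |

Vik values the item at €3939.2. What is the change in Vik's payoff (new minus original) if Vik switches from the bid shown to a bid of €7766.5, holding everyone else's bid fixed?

The highest bid among the other bidders is €7664.4; Vik's bid doesn't change that.
Original bid €1079.6: Vik is not highest (top rival bid is €7664.4); payoff €0.
Alternative bid €7766.5: Vik is highest, pays the top rival bid €7664.4; payoff €3939.2 − €7664.4 = −€3725.2.
Change in payoff = −€3725.2 − (€0) = −€3725.2.

−€3725.2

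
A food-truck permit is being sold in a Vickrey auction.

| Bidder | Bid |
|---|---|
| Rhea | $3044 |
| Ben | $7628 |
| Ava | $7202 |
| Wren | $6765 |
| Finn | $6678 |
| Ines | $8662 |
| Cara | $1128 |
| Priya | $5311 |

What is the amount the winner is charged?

$7628

Highest bid: Ines at $8662, so Ines wins.
Second-highest bid: Ben at $7628 — that is the price the winner pays.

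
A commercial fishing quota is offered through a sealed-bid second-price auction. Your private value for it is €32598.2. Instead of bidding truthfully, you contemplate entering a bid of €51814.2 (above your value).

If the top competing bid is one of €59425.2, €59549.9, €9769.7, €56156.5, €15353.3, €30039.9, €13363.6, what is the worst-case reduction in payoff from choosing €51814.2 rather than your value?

€0

€59425.2: same outcome either way → loss €0.
€59549.9: same outcome either way → loss €0.
€9769.7: same outcome either way → loss €0.
€56156.5: same outcome either way → loss €0.
€15353.3: same outcome either way → loss €0.
€30039.9: same outcome either way → loss €0.
€13363.6: same outcome either way → loss €0.
Maximum loss: €0.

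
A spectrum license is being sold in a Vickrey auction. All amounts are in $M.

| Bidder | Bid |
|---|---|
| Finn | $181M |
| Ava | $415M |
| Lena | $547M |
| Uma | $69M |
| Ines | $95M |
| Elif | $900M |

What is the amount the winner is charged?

Highest bid: Elif at $900M, so Elif wins.
Second-highest bid: Lena at $547M — that is the price the winner pays.

$547M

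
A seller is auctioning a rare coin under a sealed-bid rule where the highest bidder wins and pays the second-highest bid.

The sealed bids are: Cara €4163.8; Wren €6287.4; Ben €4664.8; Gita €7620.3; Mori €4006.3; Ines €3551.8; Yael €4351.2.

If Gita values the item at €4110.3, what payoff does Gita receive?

Highest bid: Gita at €7620.3, so Gita wins.
Second-highest bid: Wren at €6287.4 — that is the price the winner pays.
Gita's payoff = value − price = €4110.3 − €6287.4 = −€2177.1.

−€2177.1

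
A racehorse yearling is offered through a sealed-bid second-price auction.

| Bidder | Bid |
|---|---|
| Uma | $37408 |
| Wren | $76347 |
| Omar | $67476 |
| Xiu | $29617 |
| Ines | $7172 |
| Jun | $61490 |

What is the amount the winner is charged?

Highest bid: Wren at $76347, so Wren wins.
Second-highest bid: Omar at $67476 — that is the price the winner pays.

$67476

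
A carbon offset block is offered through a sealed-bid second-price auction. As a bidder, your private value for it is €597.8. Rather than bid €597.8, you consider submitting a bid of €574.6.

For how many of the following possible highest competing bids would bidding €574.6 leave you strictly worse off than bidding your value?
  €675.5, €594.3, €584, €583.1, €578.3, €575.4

The deviation hurts exactly when the highest competing bid lies strictly between €574.6 and €597.8 — underbidding then forfeits a profitable win.
€675.5: above both → same outcome either way.
€594.3: inside the interval → strictly worse (loss €3.5).
€584: inside the interval → strictly worse (loss €13.8).
€583.1: inside the interval → strictly worse (loss €14.7).
€578.3: inside the interval → strictly worse (loss €19.5).
€575.4: inside the interval → strictly worse (loss €22.4).
Count: 5.

5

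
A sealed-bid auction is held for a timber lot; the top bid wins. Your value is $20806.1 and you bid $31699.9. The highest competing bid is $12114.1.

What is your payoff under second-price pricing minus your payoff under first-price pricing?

You have the highest bid, so you win under either rule.
Second-price: pay $12114.1 → payoff $8692.
First-price: pay your own bid $31699.9 → payoff −$10893.8.
Difference = $8692 − (−$10893.8) = $19585.8.

$19585.8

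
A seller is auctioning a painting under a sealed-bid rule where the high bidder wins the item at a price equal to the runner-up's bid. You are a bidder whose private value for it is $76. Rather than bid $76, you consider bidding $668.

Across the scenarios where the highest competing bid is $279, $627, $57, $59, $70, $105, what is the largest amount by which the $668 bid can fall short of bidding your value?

$279: truthful gives $0, deviation gives −$203 → loss $203.
$627: truthful gives $0, deviation gives −$551 → loss $551.
$57: same outcome either way → loss $0.
$59: same outcome either way → loss $0.
$70: same outcome either way → loss $0.
$105: truthful gives $0, deviation gives −$29 → loss $29.
Maximum loss: $551.

$551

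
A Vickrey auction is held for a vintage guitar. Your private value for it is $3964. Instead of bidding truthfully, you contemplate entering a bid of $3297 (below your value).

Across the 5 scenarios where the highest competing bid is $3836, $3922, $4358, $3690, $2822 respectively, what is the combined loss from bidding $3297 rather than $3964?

$444

The deviation costs you only when the competing bid falls strictly between $3297 and $3964; elsewhere both bids give the same outcome.
$3836: truthful payoff $128, deviation payoff $0 → loss $128.
$3922: truthful payoff $42, deviation payoff $0 → loss $42.
$4358: outcomes coincide → loss $0.
$3690: truthful payoff $274, deviation payoff $0 → loss $274.
$2822: outcomes coincide → loss $0.
Total loss = $128 + $42 + $274 = $444.
Truthful bidding weakly dominates here: raising your bid can only win items priced above your value, and lowering it can only forfeit items priced below.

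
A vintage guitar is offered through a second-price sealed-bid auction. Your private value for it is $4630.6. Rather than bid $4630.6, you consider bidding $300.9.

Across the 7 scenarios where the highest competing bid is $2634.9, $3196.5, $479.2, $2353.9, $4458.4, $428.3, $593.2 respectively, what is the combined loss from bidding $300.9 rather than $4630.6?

$18269.8

The deviation costs you only when the competing bid falls strictly between $300.9 and $4630.6; elsewhere both bids give the same outcome.
$2634.9: truthful payoff $1995.7, deviation payoff $0 → loss $1995.7.
$3196.5: truthful payoff $1434.1, deviation payoff $0 → loss $1434.1.
$479.2: truthful payoff $4151.4, deviation payoff $0 → loss $4151.4.
$2353.9: truthful payoff $2276.7, deviation payoff $0 → loss $2276.7.
$4458.4: truthful payoff $172.2, deviation payoff $0 → loss $172.2.
$428.3: truthful payoff $4202.3, deviation payoff $0 → loss $4202.3.
$593.2: truthful payoff $4037.4, deviation payoff $0 → loss $4037.4.
Total loss = $1995.7 + $1434.1 + $4151.4 + $2276.7 + $172.2 + $4202.3 + $4037.4 = $18269.8.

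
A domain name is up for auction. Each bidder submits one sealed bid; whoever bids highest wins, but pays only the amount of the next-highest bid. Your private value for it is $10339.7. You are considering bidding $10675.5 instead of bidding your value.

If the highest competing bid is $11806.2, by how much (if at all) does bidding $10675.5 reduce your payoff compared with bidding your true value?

$0

Bidding your value $10339.7: you lose (since $10339.7 < $11806.2). Payoff $0.
Bidding $10675.5: you lose. Payoff $0.
Difference = $0 − $0 = $0; both bids lead to the same outcome because the competing bid is above both your value and your alternative bid.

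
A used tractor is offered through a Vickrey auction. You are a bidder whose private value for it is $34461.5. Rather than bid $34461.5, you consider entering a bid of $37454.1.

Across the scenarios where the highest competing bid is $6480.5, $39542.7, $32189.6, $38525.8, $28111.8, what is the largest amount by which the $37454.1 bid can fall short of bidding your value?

$6480.5: same outcome either way → loss $0.
$39542.7: same outcome either way → loss $0.
$32189.6: same outcome either way → loss $0.
$38525.8: same outcome either way → loss $0.
$28111.8: same outcome either way → loss $0.
Maximum loss: $0.

$0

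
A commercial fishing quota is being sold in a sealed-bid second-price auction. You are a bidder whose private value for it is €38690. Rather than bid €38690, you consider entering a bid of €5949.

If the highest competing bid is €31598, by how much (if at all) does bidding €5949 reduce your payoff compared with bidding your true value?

Bidding your value €38690: you win (since €38690 > €31598) and pay €31598. Payoff €7092.
Bidding €5949: you lose. Payoff €0.
The competing bid €31598 lies between your shaded bid and your value, so underbidding forfeits an item you could have won at a profitable price.
Loss from deviating = €7092 − (€0) = €7092.

€7092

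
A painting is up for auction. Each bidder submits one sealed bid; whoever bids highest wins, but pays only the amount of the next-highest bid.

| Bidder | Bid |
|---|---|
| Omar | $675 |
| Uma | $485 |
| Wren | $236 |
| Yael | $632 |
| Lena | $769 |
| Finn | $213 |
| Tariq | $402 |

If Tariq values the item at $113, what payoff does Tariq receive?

Highest bid: Lena at $769, so Lena wins.
Second-highest bid: Omar at $675 — that is the price the winner pays.
Tariq did not win, so Tariq pays nothing and receives nothing: payoff $0.

$0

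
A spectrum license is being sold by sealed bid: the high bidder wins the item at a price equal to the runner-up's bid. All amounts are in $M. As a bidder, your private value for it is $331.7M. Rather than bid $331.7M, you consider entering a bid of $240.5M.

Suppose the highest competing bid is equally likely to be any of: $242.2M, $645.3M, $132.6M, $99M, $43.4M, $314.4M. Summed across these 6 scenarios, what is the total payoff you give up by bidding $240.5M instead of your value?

The deviation costs you only when the competing bid falls strictly between $240.5M and $331.7M; elsewhere both bids give the same outcome.
$242.2M: truthful payoff $89.5M, deviation payoff $0M → loss $89.5M.
$645.3M: outcomes coincide → loss $0M.
$132.6M: outcomes coincide → loss $0M.
$99M: outcomes coincide → loss $0M.
$43.4M: outcomes coincide → loss $0M.
$314.4M: truthful payoff $17.3M, deviation payoff $0M → loss $17.3M.
Total loss = $89.5M + $17.3M = $106.8M.
In a second-price auction your bid sets only whether you win, not what you pay, so bidding your true value is weakly dominant.

$106.8M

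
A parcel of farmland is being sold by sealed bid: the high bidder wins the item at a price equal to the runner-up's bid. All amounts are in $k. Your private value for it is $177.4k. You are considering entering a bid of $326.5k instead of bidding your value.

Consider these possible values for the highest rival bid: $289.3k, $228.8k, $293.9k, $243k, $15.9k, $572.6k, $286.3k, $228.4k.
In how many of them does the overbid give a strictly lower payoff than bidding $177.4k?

The deviation hurts exactly when the highest competing bid lies strictly between $177.4k and $326.5k — overbidding then wins at a price above your value.
$289.3k: inside the interval → strictly worse (loss $111.9k).
$228.8k: inside the interval → strictly worse (loss $51.4k).
$293.9k: inside the interval → strictly worse (loss $116.5k).
$243k: inside the interval → strictly worse (loss $65.6k).
$15.9k: below both → same outcome either way.
$572.6k: above both → same outcome either way.
$286.3k: inside the interval → strictly worse (loss $108.9k).
$228.4k: inside the interval → strictly worse (loss $51k).
Count: 6.

6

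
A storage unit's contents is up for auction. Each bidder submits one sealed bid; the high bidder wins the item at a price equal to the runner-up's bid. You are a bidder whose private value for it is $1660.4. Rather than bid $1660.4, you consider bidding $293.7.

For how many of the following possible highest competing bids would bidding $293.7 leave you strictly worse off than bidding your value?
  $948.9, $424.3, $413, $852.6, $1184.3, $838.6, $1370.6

The deviation hurts exactly when the highest competing bid lies strictly between $293.7 and $1660.4 — underbidding then forfeits a profitable win.
$948.9: inside the interval → strictly worse (loss $711.5).
$424.3: inside the interval → strictly worse (loss $1236.1).
$413: inside the interval → strictly worse (loss $1247.4).
$852.6: inside the interval → strictly worse (loss $807.8).
$1184.3: inside the interval → strictly worse (loss $476.1).
$838.6: inside the interval → strictly worse (loss $821.8).
$1370.6: inside the interval → strictly worse (loss $289.8).
Count: 7.

7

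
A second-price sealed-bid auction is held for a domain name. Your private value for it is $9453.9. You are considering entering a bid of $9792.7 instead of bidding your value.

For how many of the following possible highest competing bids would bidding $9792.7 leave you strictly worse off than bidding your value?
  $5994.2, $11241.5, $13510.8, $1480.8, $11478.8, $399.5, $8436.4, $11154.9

The deviation hurts exactly when the highest competing bid lies strictly between $9453.9 and $9792.7 — overbidding then wins at a price above your value.
$5994.2: below both → same outcome either way.
$11241.5: above both → same outcome either way.
$13510.8: above both → same outcome either way.
$1480.8: below both → same outcome either way.
$11478.8: above both → same outcome either way.
$399.5: below both → same outcome either way.
$8436.4: below both → same outcome either way.
$11154.9: above both → same outcome either way.
Count: 0.

0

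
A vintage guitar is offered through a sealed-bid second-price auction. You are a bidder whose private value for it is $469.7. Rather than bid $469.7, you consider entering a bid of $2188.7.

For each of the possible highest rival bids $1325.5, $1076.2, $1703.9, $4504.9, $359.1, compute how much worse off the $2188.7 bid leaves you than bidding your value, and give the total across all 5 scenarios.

The deviation costs you only when the competing bid falls strictly between $469.7 and $2188.7; elsewhere both bids give the same outcome.
$1325.5: truthful payoff $0, deviation payoff −$855.8 → loss $855.8.
$1076.2: truthful payoff $0, deviation payoff −$606.5 → loss $606.5.
$1703.9: truthful payoff $0, deviation payoff −$1234.2 → loss $1234.2.
$4504.9: outcomes coincide → loss $0.
$359.1: outcomes coincide → loss $0.
Total loss = $855.8 + $606.5 + $1234.2 = $2696.5.
In a second-price auction your bid sets only whether you win, not what you pay, so bidding your true value is weakly dominant.

$2696.5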